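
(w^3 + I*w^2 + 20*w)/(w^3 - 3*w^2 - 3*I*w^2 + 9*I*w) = (w^2 + I*w + 20)/(w^2 - 3*w - 3*I*w + 9*I)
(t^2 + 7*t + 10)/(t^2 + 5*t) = (t + 2)/t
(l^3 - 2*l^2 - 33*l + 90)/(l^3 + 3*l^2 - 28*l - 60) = (l - 3)/(l + 2)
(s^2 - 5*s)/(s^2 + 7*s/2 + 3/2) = 2*s*(s - 5)/(2*s^2 + 7*s + 3)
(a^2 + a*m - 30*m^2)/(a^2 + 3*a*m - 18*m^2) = (a - 5*m)/(a - 3*m)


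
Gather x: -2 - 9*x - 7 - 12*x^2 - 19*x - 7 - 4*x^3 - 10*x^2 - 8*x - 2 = -4*x^3 - 22*x^2 - 36*x - 18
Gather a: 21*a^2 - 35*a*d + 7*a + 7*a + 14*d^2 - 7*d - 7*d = 21*a^2 + a*(14 - 35*d) + 14*d^2 - 14*d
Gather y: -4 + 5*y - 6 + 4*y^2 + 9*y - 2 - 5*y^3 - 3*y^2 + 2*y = -5*y^3 + y^2 + 16*y - 12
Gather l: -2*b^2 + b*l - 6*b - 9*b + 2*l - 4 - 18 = -2*b^2 - 15*b + l*(b + 2) - 22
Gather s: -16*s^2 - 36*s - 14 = -16*s^2 - 36*s - 14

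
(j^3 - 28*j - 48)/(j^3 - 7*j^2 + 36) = (j + 4)/(j - 3)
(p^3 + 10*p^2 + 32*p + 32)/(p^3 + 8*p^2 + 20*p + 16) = (p + 4)/(p + 2)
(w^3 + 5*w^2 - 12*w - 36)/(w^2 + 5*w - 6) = (w^2 - w - 6)/(w - 1)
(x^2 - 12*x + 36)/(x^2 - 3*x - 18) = (x - 6)/(x + 3)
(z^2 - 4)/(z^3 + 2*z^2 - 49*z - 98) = (z - 2)/(z^2 - 49)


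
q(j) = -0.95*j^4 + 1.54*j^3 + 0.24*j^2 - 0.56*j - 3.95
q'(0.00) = -0.56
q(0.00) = -3.95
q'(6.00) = -652.16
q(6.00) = -897.23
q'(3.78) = -137.97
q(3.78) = -113.41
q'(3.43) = -97.90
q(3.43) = -72.39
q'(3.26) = -81.55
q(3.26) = -57.17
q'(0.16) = -0.38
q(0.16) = -4.03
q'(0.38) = 0.08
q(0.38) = -4.06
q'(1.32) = -0.62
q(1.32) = -3.61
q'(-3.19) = 168.28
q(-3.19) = -148.09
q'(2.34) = -22.83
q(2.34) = -12.70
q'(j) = -3.8*j^3 + 4.62*j^2 + 0.48*j - 0.56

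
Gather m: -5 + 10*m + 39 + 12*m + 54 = 22*m + 88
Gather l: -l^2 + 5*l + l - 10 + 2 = -l^2 + 6*l - 8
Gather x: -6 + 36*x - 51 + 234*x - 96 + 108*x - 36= 378*x - 189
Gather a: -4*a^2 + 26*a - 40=-4*a^2 + 26*a - 40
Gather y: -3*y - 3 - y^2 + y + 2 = -y^2 - 2*y - 1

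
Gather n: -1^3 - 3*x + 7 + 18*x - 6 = 15*x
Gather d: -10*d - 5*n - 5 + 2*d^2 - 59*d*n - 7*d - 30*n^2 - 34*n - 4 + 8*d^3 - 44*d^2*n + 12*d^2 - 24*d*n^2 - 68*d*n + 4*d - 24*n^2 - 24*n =8*d^3 + d^2*(14 - 44*n) + d*(-24*n^2 - 127*n - 13) - 54*n^2 - 63*n - 9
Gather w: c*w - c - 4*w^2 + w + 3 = -c - 4*w^2 + w*(c + 1) + 3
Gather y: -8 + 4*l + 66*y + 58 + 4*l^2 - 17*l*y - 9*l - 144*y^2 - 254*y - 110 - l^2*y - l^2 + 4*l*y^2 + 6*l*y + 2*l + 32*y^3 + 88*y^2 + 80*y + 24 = 3*l^2 - 3*l + 32*y^3 + y^2*(4*l - 56) + y*(-l^2 - 11*l - 108) - 36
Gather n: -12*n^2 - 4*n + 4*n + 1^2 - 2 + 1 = -12*n^2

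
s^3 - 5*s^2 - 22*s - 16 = (s - 8)*(s + 1)*(s + 2)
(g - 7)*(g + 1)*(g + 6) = g^3 - 43*g - 42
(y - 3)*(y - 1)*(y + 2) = y^3 - 2*y^2 - 5*y + 6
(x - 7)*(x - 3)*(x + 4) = x^3 - 6*x^2 - 19*x + 84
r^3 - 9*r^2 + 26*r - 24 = (r - 4)*(r - 3)*(r - 2)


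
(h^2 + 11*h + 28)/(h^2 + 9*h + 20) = (h + 7)/(h + 5)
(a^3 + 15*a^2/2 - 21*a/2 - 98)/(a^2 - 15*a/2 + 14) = (a^2 + 11*a + 28)/(a - 4)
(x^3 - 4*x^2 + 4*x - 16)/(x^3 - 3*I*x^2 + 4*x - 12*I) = (x - 4)/(x - 3*I)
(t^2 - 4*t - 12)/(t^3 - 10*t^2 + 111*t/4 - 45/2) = 4*(t + 2)/(4*t^2 - 16*t + 15)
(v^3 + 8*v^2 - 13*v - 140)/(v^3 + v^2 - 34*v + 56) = (v + 5)/(v - 2)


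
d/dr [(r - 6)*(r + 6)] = 2*r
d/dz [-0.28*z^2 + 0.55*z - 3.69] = 0.55 - 0.56*z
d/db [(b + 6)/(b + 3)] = -3/(b + 3)^2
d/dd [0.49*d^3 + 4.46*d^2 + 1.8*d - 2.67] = 1.47*d^2 + 8.92*d + 1.8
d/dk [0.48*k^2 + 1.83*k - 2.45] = 0.96*k + 1.83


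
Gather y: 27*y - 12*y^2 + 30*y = -12*y^2 + 57*y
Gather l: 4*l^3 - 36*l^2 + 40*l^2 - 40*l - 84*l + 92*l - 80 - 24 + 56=4*l^3 + 4*l^2 - 32*l - 48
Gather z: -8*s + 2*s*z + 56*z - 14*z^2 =-8*s - 14*z^2 + z*(2*s + 56)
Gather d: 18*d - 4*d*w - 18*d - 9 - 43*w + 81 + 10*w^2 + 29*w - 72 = -4*d*w + 10*w^2 - 14*w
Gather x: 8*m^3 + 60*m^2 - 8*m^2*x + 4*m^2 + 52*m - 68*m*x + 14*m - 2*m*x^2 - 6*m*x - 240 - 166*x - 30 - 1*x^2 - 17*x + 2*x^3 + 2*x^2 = 8*m^3 + 64*m^2 + 66*m + 2*x^3 + x^2*(1 - 2*m) + x*(-8*m^2 - 74*m - 183) - 270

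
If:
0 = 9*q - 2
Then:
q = 2/9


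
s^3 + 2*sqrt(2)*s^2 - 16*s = s*(s - 2*sqrt(2))*(s + 4*sqrt(2))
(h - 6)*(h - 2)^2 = h^3 - 10*h^2 + 28*h - 24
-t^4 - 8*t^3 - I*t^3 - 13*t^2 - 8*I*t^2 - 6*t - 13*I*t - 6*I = (t + 1)*(t + 6)*(-I*t + 1)*(-I*t - I)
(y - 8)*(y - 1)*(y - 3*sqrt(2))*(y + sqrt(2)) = y^4 - 9*y^3 - 2*sqrt(2)*y^3 + 2*y^2 + 18*sqrt(2)*y^2 - 16*sqrt(2)*y + 54*y - 48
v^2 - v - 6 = (v - 3)*(v + 2)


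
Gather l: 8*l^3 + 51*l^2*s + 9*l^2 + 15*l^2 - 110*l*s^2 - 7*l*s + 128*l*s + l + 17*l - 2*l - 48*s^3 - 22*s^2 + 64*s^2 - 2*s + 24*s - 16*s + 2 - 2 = 8*l^3 + l^2*(51*s + 24) + l*(-110*s^2 + 121*s + 16) - 48*s^3 + 42*s^2 + 6*s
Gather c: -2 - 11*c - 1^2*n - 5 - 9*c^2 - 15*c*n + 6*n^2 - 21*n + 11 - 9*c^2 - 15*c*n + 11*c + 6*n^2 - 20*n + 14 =-18*c^2 - 30*c*n + 12*n^2 - 42*n + 18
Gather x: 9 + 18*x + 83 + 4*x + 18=22*x + 110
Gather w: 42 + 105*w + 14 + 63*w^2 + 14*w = 63*w^2 + 119*w + 56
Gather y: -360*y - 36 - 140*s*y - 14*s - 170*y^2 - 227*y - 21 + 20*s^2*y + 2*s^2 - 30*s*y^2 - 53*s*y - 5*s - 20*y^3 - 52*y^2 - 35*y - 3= 2*s^2 - 19*s - 20*y^3 + y^2*(-30*s - 222) + y*(20*s^2 - 193*s - 622) - 60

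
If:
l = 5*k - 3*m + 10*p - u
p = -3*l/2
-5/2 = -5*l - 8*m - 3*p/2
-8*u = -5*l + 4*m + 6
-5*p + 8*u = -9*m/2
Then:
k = 5921/3945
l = 374/789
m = 118/789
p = -187/263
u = -139/263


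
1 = 1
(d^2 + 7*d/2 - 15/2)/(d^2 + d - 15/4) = 2*(d + 5)/(2*d + 5)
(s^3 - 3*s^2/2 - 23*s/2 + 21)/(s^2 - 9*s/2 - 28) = (s^2 - 5*s + 6)/(s - 8)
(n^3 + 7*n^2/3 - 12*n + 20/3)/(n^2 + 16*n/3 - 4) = (n^2 + 3*n - 10)/(n + 6)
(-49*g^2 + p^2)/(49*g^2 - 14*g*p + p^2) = (7*g + p)/(-7*g + p)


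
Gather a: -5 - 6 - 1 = -12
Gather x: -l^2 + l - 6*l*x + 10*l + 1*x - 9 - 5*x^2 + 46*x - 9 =-l^2 + 11*l - 5*x^2 + x*(47 - 6*l) - 18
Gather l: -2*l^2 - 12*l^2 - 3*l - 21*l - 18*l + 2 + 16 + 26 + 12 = -14*l^2 - 42*l + 56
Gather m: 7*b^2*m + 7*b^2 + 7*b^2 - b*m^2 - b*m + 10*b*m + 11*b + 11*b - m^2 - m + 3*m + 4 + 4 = 14*b^2 + 22*b + m^2*(-b - 1) + m*(7*b^2 + 9*b + 2) + 8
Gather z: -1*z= -z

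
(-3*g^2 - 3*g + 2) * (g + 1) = -3*g^3 - 6*g^2 - g + 2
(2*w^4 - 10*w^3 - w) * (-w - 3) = -2*w^5 + 4*w^4 + 30*w^3 + w^2 + 3*w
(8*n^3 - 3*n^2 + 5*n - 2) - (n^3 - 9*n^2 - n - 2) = 7*n^3 + 6*n^2 + 6*n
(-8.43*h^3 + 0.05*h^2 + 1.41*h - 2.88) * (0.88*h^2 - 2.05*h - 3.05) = -7.4184*h^5 + 17.3255*h^4 + 26.8498*h^3 - 5.5774*h^2 + 1.6035*h + 8.784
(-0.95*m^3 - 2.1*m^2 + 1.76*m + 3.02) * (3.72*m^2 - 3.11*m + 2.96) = -3.534*m^5 - 4.8575*m^4 + 10.2662*m^3 - 0.4552*m^2 - 4.1826*m + 8.9392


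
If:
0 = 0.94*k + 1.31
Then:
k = -1.39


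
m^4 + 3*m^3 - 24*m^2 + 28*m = m*(m - 2)^2*(m + 7)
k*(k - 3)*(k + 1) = k^3 - 2*k^2 - 3*k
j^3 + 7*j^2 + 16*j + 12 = (j + 2)^2*(j + 3)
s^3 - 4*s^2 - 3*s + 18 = (s - 3)^2*(s + 2)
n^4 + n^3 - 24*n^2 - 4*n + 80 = (n - 4)*(n - 2)*(n + 2)*(n + 5)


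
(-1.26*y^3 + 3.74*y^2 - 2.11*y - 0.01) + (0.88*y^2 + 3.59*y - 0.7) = -1.26*y^3 + 4.62*y^2 + 1.48*y - 0.71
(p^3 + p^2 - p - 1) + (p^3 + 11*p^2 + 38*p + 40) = 2*p^3 + 12*p^2 + 37*p + 39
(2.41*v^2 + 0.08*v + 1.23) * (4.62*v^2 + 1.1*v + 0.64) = 11.1342*v^4 + 3.0206*v^3 + 7.313*v^2 + 1.4042*v + 0.7872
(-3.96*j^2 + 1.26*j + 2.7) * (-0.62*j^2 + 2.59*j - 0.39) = 2.4552*j^4 - 11.0376*j^3 + 3.1338*j^2 + 6.5016*j - 1.053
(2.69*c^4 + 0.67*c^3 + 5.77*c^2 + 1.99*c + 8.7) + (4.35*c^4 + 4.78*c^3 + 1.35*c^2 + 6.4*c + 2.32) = 7.04*c^4 + 5.45*c^3 + 7.12*c^2 + 8.39*c + 11.02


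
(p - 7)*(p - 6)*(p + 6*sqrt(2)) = p^3 - 13*p^2 + 6*sqrt(2)*p^2 - 78*sqrt(2)*p + 42*p + 252*sqrt(2)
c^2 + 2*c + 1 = (c + 1)^2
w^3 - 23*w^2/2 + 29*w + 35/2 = (w - 7)*(w - 5)*(w + 1/2)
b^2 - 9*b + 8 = (b - 8)*(b - 1)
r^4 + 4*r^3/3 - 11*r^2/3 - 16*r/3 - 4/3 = (r - 2)*(r + 1/3)*(r + 1)*(r + 2)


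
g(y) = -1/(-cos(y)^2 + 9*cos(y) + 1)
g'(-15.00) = 0.17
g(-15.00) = 0.16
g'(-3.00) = 0.02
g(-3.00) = 0.11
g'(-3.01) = 0.02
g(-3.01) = 0.11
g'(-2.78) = 0.06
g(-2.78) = 0.12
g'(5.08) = 0.46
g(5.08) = -0.24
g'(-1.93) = 1.74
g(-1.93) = 0.44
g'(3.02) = -0.02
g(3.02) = 0.11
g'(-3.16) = -0.00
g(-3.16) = 0.11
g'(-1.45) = 2.03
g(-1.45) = -0.48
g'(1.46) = -2.22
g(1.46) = -0.50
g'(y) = -(-2*sin(y)*cos(y) + 9*sin(y))/(-cos(y)^2 + 9*cos(y) + 1)^2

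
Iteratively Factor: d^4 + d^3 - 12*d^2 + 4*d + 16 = (d + 1)*(d^3 - 12*d + 16) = (d + 1)*(d + 4)*(d^2 - 4*d + 4) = (d - 2)*(d + 1)*(d + 4)*(d - 2)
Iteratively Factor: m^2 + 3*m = (m + 3)*(m)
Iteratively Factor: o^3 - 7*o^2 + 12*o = (o)*(o^2 - 7*o + 12) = o*(o - 4)*(o - 3)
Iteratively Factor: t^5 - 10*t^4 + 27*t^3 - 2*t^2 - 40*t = (t + 1)*(t^4 - 11*t^3 + 38*t^2 - 40*t) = t*(t + 1)*(t^3 - 11*t^2 + 38*t - 40) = t*(t - 2)*(t + 1)*(t^2 - 9*t + 20) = t*(t - 5)*(t - 2)*(t + 1)*(t - 4)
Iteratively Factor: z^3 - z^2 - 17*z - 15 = (z + 1)*(z^2 - 2*z - 15) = (z + 1)*(z + 3)*(z - 5)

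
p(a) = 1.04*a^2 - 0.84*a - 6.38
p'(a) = 2.08*a - 0.84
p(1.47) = -5.37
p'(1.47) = 2.22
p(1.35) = -5.62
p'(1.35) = 1.97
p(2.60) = -1.53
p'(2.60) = 4.57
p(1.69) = -4.83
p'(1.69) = 2.68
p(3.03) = 0.62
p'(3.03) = 5.46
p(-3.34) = 8.03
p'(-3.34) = -7.79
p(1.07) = -6.09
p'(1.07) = 1.39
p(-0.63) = -5.44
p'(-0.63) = -2.15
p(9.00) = 70.30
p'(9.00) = 17.88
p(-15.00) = 240.22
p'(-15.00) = -32.04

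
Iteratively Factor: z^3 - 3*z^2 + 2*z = (z - 2)*(z^2 - z) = z*(z - 2)*(z - 1)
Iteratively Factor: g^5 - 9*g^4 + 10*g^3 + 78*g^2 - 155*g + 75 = (g - 1)*(g^4 - 8*g^3 + 2*g^2 + 80*g - 75) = (g - 1)*(g + 3)*(g^3 - 11*g^2 + 35*g - 25) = (g - 5)*(g - 1)*(g + 3)*(g^2 - 6*g + 5) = (g - 5)*(g - 1)^2*(g + 3)*(g - 5)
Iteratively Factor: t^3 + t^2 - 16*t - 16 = (t + 4)*(t^2 - 3*t - 4) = (t - 4)*(t + 4)*(t + 1)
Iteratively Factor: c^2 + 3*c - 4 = (c + 4)*(c - 1)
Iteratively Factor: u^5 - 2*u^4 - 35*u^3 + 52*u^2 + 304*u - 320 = (u - 4)*(u^4 + 2*u^3 - 27*u^2 - 56*u + 80) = (u - 4)*(u + 4)*(u^3 - 2*u^2 - 19*u + 20) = (u - 4)*(u + 4)^2*(u^2 - 6*u + 5) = (u - 4)*(u - 1)*(u + 4)^2*(u - 5)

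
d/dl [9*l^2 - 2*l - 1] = 18*l - 2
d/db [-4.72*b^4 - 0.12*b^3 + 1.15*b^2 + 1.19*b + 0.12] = -18.88*b^3 - 0.36*b^2 + 2.3*b + 1.19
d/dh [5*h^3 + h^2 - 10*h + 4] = 15*h^2 + 2*h - 10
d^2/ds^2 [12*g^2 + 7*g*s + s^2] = 2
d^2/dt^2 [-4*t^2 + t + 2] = -8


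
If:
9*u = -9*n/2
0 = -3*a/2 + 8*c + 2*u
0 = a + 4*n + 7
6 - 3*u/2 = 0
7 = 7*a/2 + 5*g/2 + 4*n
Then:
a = 25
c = 59/16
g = -97/5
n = -8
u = 4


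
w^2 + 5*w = w*(w + 5)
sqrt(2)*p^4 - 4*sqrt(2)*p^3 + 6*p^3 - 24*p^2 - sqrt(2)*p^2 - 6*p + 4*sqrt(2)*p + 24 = (p - 4)*(p - 1)*(p + 3*sqrt(2))*(sqrt(2)*p + sqrt(2))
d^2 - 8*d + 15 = (d - 5)*(d - 3)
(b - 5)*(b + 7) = b^2 + 2*b - 35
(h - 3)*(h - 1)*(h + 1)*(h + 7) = h^4 + 4*h^3 - 22*h^2 - 4*h + 21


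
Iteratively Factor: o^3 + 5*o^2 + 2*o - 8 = (o - 1)*(o^2 + 6*o + 8) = (o - 1)*(o + 2)*(o + 4)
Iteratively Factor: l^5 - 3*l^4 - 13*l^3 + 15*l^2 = (l + 3)*(l^4 - 6*l^3 + 5*l^2) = (l - 5)*(l + 3)*(l^3 - l^2) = l*(l - 5)*(l + 3)*(l^2 - l) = l^2*(l - 5)*(l + 3)*(l - 1)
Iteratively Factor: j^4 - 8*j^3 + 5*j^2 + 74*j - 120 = (j - 2)*(j^3 - 6*j^2 - 7*j + 60) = (j - 4)*(j - 2)*(j^2 - 2*j - 15) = (j - 5)*(j - 4)*(j - 2)*(j + 3)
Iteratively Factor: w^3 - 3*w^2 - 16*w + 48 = (w - 3)*(w^2 - 16) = (w - 4)*(w - 3)*(w + 4)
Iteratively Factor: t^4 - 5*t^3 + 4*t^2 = (t - 1)*(t^3 - 4*t^2) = t*(t - 1)*(t^2 - 4*t) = t^2*(t - 1)*(t - 4)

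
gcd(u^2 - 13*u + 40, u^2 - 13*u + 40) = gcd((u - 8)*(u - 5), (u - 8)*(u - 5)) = u^2 - 13*u + 40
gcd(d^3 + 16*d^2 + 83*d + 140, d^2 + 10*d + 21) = d + 7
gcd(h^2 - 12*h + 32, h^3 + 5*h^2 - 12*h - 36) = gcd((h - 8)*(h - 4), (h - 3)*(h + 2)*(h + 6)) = 1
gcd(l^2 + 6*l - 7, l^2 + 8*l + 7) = l + 7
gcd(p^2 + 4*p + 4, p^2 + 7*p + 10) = p + 2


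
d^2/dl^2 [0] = 0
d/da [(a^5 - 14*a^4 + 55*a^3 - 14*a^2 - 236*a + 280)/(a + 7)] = (4*a^5 - 7*a^4 - 282*a^3 + 1141*a^2 - 196*a - 1932)/(a^2 + 14*a + 49)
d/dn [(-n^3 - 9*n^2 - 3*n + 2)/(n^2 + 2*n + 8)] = (-n^4 - 4*n^3 - 39*n^2 - 148*n - 28)/(n^4 + 4*n^3 + 20*n^2 + 32*n + 64)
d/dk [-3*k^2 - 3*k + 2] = -6*k - 3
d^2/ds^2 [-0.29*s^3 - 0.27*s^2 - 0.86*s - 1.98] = -1.74*s - 0.54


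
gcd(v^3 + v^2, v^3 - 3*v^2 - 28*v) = v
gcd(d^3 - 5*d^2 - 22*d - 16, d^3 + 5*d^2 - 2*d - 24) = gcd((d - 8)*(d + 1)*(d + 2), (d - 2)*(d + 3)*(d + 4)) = 1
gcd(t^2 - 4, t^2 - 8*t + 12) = t - 2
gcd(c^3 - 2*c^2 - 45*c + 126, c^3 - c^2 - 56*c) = c + 7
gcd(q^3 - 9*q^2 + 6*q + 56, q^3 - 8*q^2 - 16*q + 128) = q - 4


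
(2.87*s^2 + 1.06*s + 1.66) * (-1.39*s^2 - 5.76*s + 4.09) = -3.9893*s^4 - 18.0046*s^3 + 3.3253*s^2 - 5.2262*s + 6.7894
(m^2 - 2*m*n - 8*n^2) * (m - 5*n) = m^3 - 7*m^2*n + 2*m*n^2 + 40*n^3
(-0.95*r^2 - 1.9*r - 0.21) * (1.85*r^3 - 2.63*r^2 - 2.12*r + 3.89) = -1.7575*r^5 - 1.0165*r^4 + 6.6225*r^3 + 0.884799999999999*r^2 - 6.9458*r - 0.8169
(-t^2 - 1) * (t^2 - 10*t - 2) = -t^4 + 10*t^3 + t^2 + 10*t + 2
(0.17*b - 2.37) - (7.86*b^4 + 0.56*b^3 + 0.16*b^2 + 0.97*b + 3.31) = -7.86*b^4 - 0.56*b^3 - 0.16*b^2 - 0.8*b - 5.68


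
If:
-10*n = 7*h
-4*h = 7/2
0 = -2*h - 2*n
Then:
No Solution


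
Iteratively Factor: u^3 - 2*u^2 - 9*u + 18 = (u - 3)*(u^2 + u - 6) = (u - 3)*(u + 3)*(u - 2)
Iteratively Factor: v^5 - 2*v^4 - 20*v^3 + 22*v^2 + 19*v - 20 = (v + 1)*(v^4 - 3*v^3 - 17*v^2 + 39*v - 20) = (v - 1)*(v + 1)*(v^3 - 2*v^2 - 19*v + 20) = (v - 1)^2*(v + 1)*(v^2 - v - 20) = (v - 1)^2*(v + 1)*(v + 4)*(v - 5)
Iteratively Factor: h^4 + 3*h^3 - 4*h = (h + 2)*(h^3 + h^2 - 2*h) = (h + 2)^2*(h^2 - h) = (h - 1)*(h + 2)^2*(h)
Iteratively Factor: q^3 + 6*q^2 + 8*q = (q + 2)*(q^2 + 4*q) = q*(q + 2)*(q + 4)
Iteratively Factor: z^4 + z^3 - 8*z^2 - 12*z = (z + 2)*(z^3 - z^2 - 6*z) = (z - 3)*(z + 2)*(z^2 + 2*z) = (z - 3)*(z + 2)^2*(z)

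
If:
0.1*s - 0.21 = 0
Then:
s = 2.10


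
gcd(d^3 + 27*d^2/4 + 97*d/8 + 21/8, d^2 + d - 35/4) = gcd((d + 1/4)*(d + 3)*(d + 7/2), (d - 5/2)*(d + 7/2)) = d + 7/2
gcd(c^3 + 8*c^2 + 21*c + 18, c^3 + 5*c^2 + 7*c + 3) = c + 3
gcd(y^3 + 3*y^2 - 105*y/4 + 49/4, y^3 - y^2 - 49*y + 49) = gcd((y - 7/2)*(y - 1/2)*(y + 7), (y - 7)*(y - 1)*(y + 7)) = y + 7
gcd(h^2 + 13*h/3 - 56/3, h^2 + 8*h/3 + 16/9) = 1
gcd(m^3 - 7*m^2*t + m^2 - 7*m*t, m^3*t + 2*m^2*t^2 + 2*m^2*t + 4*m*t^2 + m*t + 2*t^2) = m + 1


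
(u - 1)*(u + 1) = u^2 - 1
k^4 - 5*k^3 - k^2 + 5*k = k*(k - 5)*(k - 1)*(k + 1)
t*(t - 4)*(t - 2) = t^3 - 6*t^2 + 8*t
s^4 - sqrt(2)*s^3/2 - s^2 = s^2*(s - sqrt(2))*(s + sqrt(2)/2)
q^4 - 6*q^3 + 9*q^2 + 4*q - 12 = (q - 3)*(q - 2)^2*(q + 1)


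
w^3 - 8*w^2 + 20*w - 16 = (w - 4)*(w - 2)^2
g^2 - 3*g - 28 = (g - 7)*(g + 4)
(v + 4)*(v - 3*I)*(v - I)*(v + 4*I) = v^4 + 4*v^3 + 13*v^2 + 52*v - 12*I*v - 48*I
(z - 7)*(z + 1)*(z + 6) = z^3 - 43*z - 42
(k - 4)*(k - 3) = k^2 - 7*k + 12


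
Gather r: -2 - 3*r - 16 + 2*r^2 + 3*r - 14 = 2*r^2 - 32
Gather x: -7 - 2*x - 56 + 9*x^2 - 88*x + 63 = 9*x^2 - 90*x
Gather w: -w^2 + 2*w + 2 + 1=-w^2 + 2*w + 3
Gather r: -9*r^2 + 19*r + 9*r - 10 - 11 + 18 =-9*r^2 + 28*r - 3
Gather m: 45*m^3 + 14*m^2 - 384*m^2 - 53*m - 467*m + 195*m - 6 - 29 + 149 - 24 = 45*m^3 - 370*m^2 - 325*m + 90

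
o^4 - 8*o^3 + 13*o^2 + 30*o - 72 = (o - 4)*(o - 3)^2*(o + 2)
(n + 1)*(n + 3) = n^2 + 4*n + 3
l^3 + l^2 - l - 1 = (l - 1)*(l + 1)^2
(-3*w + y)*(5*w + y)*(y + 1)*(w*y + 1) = -15*w^3*y^2 - 15*w^3*y + 2*w^2*y^3 + 2*w^2*y^2 - 15*w^2*y - 15*w^2 + w*y^4 + w*y^3 + 2*w*y^2 + 2*w*y + y^3 + y^2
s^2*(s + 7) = s^3 + 7*s^2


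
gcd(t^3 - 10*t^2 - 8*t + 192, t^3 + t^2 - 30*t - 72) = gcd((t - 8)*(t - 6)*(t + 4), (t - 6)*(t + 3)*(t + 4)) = t^2 - 2*t - 24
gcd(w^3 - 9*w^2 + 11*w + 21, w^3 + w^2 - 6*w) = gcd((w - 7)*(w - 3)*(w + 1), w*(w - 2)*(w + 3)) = 1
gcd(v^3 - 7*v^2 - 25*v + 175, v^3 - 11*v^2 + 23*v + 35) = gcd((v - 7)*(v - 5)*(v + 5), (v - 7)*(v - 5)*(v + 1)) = v^2 - 12*v + 35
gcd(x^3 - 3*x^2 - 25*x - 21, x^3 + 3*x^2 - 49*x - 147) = x^2 - 4*x - 21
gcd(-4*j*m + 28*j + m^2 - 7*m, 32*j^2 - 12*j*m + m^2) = 4*j - m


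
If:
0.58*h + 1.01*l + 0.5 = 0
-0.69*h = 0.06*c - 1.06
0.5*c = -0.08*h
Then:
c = -0.25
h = 1.56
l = -1.39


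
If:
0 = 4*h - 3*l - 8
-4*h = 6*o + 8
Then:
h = -3*o/2 - 2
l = -2*o - 16/3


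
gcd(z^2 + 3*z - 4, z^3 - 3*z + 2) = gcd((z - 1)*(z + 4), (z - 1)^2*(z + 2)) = z - 1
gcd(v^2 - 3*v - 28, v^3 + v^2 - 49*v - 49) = v - 7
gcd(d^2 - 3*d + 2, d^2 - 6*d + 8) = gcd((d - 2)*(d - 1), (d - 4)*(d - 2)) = d - 2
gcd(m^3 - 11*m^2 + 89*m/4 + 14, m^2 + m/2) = m + 1/2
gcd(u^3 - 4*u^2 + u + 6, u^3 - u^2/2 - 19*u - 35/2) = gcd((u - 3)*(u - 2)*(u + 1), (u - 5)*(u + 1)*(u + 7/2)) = u + 1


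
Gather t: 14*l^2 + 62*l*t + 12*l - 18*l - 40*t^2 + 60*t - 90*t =14*l^2 - 6*l - 40*t^2 + t*(62*l - 30)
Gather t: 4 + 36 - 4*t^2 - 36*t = -4*t^2 - 36*t + 40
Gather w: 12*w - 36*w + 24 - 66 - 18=-24*w - 60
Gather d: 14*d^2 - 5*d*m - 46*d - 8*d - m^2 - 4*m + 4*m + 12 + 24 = 14*d^2 + d*(-5*m - 54) - m^2 + 36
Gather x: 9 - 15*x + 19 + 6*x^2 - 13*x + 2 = 6*x^2 - 28*x + 30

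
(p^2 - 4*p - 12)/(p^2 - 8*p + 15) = (p^2 - 4*p - 12)/(p^2 - 8*p + 15)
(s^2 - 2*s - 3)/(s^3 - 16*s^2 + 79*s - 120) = (s + 1)/(s^2 - 13*s + 40)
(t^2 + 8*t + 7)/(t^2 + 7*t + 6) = (t + 7)/(t + 6)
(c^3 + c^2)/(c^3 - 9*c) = c*(c + 1)/(c^2 - 9)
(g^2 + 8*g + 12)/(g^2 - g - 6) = (g + 6)/(g - 3)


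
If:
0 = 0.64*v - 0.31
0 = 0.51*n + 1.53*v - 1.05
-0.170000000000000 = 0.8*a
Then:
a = -0.21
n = 0.61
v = 0.48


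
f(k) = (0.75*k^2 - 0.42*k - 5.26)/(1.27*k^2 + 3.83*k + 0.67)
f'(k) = (-2.54*k - 3.83)*(0.75*k^2 - 0.42*k - 5.26)/(1.27*k^2 + 3.83*k + 0.67)^2 + (1.5*k - 0.42)/(1.27*k^2 + 3.83*k + 0.67)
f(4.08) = 0.15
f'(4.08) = 0.10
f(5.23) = 0.24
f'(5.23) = 0.06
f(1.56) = -0.42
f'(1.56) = 0.53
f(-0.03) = -9.43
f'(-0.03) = 62.82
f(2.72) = -0.04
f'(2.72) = 0.20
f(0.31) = -2.69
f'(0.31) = 6.29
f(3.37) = 0.07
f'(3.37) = 0.14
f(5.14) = 0.23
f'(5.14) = 0.06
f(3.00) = 0.01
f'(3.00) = 0.17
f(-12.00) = 0.78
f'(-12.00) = 0.02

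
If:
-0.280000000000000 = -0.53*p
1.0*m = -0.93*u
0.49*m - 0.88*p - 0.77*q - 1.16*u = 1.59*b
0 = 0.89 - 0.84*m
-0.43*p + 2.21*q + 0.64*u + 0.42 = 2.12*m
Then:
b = 0.26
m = 1.06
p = 0.53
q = 1.26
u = -1.14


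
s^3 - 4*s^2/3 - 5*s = s*(s - 3)*(s + 5/3)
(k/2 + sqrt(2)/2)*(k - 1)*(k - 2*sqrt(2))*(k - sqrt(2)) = k^4/2 - sqrt(2)*k^3 - k^3/2 - k^2 + sqrt(2)*k^2 + k + 2*sqrt(2)*k - 2*sqrt(2)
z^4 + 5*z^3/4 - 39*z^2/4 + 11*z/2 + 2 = (z - 2)*(z - 1)*(z + 1/4)*(z + 4)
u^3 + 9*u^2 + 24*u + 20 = (u + 2)^2*(u + 5)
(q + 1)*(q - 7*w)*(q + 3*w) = q^3 - 4*q^2*w + q^2 - 21*q*w^2 - 4*q*w - 21*w^2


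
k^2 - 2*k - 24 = (k - 6)*(k + 4)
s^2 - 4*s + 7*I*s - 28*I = (s - 4)*(s + 7*I)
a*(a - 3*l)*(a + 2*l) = a^3 - a^2*l - 6*a*l^2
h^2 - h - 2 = (h - 2)*(h + 1)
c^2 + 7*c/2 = c*(c + 7/2)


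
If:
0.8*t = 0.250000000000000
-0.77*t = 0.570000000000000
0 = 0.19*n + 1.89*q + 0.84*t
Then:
No Solution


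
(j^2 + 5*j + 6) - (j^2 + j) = 4*j + 6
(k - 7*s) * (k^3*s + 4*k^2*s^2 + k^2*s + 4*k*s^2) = k^4*s - 3*k^3*s^2 + k^3*s - 28*k^2*s^3 - 3*k^2*s^2 - 28*k*s^3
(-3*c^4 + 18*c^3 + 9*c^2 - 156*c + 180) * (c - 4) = -3*c^5 + 30*c^4 - 63*c^3 - 192*c^2 + 804*c - 720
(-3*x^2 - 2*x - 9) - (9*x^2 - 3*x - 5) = -12*x^2 + x - 4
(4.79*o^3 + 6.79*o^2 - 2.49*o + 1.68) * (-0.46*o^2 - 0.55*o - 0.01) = -2.2034*o^5 - 5.7579*o^4 - 2.637*o^3 + 0.5288*o^2 - 0.8991*o - 0.0168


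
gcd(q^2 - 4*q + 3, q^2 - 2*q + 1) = q - 1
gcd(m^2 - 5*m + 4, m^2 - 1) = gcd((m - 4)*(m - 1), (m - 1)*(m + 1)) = m - 1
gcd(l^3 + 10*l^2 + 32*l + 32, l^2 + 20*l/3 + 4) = 1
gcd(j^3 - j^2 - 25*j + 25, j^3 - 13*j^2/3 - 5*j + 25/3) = j^2 - 6*j + 5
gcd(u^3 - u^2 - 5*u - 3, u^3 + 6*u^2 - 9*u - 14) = u + 1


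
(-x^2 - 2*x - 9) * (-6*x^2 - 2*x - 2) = 6*x^4 + 14*x^3 + 60*x^2 + 22*x + 18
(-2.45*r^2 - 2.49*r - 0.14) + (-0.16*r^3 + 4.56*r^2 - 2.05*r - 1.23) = -0.16*r^3 + 2.11*r^2 - 4.54*r - 1.37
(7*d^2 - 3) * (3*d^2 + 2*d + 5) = 21*d^4 + 14*d^3 + 26*d^2 - 6*d - 15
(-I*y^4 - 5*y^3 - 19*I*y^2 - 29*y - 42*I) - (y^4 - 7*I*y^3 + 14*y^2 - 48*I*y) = -y^4 - I*y^4 - 5*y^3 + 7*I*y^3 - 14*y^2 - 19*I*y^2 - 29*y + 48*I*y - 42*I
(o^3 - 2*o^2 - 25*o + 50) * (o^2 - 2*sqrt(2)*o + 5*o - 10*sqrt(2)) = o^5 - 2*sqrt(2)*o^4 + 3*o^4 - 35*o^3 - 6*sqrt(2)*o^3 - 75*o^2 + 70*sqrt(2)*o^2 + 150*sqrt(2)*o + 250*o - 500*sqrt(2)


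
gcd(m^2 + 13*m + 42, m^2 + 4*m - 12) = m + 6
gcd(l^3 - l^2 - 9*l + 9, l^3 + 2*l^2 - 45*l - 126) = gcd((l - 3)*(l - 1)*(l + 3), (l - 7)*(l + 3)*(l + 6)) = l + 3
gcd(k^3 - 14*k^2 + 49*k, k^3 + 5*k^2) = k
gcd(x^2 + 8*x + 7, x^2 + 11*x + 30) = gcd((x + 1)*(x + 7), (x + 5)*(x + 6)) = 1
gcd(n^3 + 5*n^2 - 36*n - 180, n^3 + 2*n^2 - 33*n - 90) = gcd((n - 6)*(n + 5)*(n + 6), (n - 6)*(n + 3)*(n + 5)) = n^2 - n - 30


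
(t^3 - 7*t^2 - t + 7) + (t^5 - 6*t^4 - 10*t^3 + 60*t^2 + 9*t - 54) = t^5 - 6*t^4 - 9*t^3 + 53*t^2 + 8*t - 47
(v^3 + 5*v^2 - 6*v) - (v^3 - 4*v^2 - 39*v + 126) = 9*v^2 + 33*v - 126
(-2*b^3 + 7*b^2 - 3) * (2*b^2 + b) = -4*b^5 + 12*b^4 + 7*b^3 - 6*b^2 - 3*b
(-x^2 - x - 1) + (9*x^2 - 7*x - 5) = 8*x^2 - 8*x - 6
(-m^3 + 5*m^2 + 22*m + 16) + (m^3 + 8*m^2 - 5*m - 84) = 13*m^2 + 17*m - 68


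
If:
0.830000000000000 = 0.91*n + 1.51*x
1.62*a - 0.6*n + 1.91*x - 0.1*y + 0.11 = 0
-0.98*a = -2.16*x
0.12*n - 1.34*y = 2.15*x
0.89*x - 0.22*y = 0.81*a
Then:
No Solution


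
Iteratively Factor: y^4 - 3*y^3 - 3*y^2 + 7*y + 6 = (y - 3)*(y^3 - 3*y - 2) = (y - 3)*(y + 1)*(y^2 - y - 2) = (y - 3)*(y + 1)^2*(y - 2)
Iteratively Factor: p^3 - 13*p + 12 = (p + 4)*(p^2 - 4*p + 3) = (p - 3)*(p + 4)*(p - 1)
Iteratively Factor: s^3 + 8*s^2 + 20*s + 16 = (s + 2)*(s^2 + 6*s + 8) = (s + 2)*(s + 4)*(s + 2)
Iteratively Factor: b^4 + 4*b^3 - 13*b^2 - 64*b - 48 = (b + 1)*(b^3 + 3*b^2 - 16*b - 48) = (b + 1)*(b + 3)*(b^2 - 16) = (b + 1)*(b + 3)*(b + 4)*(b - 4)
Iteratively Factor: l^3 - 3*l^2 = (l)*(l^2 - 3*l) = l^2*(l - 3)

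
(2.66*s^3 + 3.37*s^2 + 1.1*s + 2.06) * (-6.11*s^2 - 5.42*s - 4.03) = -16.2526*s^5 - 35.0079*s^4 - 35.7062*s^3 - 32.1297*s^2 - 15.5982*s - 8.3018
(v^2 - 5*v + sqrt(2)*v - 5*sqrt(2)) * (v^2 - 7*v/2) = v^4 - 17*v^3/2 + sqrt(2)*v^3 - 17*sqrt(2)*v^2/2 + 35*v^2/2 + 35*sqrt(2)*v/2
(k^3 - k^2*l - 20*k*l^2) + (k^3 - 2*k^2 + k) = 2*k^3 - k^2*l - 2*k^2 - 20*k*l^2 + k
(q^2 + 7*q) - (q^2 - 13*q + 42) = 20*q - 42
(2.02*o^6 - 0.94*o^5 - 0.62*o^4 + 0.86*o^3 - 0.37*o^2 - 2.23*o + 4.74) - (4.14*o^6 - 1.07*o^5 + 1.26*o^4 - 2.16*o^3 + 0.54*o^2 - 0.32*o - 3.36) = -2.12*o^6 + 0.13*o^5 - 1.88*o^4 + 3.02*o^3 - 0.91*o^2 - 1.91*o + 8.1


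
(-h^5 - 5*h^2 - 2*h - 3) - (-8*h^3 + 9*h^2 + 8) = -h^5 + 8*h^3 - 14*h^2 - 2*h - 11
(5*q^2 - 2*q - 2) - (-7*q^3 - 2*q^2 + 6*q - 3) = 7*q^3 + 7*q^2 - 8*q + 1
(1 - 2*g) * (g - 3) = -2*g^2 + 7*g - 3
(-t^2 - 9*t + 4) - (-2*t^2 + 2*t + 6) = t^2 - 11*t - 2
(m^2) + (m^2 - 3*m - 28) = 2*m^2 - 3*m - 28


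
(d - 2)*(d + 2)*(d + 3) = d^3 + 3*d^2 - 4*d - 12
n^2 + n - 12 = (n - 3)*(n + 4)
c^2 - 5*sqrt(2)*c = c*(c - 5*sqrt(2))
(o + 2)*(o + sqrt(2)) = o^2 + sqrt(2)*o + 2*o + 2*sqrt(2)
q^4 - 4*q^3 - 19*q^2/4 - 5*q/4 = q*(q - 5)*(q + 1/2)^2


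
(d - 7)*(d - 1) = d^2 - 8*d + 7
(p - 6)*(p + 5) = p^2 - p - 30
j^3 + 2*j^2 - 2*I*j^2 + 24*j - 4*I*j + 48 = (j + 2)*(j - 6*I)*(j + 4*I)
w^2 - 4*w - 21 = (w - 7)*(w + 3)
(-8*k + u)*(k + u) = -8*k^2 - 7*k*u + u^2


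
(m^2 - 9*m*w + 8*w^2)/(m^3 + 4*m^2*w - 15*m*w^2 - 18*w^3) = (m^2 - 9*m*w + 8*w^2)/(m^3 + 4*m^2*w - 15*m*w^2 - 18*w^3)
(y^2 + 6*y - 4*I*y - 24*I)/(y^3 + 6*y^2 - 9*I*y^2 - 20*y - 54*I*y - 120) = 1/(y - 5*I)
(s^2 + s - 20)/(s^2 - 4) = (s^2 + s - 20)/(s^2 - 4)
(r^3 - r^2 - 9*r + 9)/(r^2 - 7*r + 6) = (r^2 - 9)/(r - 6)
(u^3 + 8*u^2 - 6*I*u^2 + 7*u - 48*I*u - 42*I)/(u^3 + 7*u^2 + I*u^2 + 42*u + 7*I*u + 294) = (u + 1)/(u + 7*I)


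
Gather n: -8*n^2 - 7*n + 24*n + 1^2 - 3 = -8*n^2 + 17*n - 2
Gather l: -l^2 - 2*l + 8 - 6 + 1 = -l^2 - 2*l + 3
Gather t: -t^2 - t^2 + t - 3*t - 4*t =-2*t^2 - 6*t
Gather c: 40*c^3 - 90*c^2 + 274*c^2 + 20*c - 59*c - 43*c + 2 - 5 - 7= 40*c^3 + 184*c^2 - 82*c - 10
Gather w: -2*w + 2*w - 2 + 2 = 0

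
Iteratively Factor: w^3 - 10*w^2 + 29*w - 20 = (w - 5)*(w^2 - 5*w + 4) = (w - 5)*(w - 4)*(w - 1)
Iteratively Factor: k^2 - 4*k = (k - 4)*(k)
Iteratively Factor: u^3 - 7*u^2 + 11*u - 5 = (u - 5)*(u^2 - 2*u + 1) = (u - 5)*(u - 1)*(u - 1)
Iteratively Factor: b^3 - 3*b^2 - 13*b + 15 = (b + 3)*(b^2 - 6*b + 5) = (b - 5)*(b + 3)*(b - 1)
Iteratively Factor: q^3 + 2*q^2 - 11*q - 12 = (q + 1)*(q^2 + q - 12) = (q - 3)*(q + 1)*(q + 4)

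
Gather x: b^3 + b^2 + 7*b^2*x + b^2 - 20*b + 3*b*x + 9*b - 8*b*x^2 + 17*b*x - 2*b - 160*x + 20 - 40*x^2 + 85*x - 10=b^3 + 2*b^2 - 13*b + x^2*(-8*b - 40) + x*(7*b^2 + 20*b - 75) + 10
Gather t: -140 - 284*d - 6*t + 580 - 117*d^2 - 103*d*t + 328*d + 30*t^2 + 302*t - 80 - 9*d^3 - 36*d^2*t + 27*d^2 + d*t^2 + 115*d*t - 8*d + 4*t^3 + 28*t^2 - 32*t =-9*d^3 - 90*d^2 + 36*d + 4*t^3 + t^2*(d + 58) + t*(-36*d^2 + 12*d + 264) + 360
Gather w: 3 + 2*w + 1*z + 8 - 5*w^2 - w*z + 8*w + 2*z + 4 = -5*w^2 + w*(10 - z) + 3*z + 15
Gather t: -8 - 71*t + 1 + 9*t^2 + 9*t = 9*t^2 - 62*t - 7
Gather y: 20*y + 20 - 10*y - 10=10*y + 10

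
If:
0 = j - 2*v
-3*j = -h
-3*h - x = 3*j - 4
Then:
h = 1 - x/4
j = 1/3 - x/12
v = 1/6 - x/24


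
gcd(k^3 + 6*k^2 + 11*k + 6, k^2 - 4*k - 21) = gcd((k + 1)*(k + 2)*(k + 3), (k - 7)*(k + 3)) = k + 3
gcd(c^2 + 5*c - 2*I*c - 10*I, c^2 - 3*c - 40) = c + 5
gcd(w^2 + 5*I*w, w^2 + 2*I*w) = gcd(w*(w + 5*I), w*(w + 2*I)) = w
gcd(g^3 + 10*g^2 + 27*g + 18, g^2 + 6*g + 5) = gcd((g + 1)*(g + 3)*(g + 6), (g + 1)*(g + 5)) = g + 1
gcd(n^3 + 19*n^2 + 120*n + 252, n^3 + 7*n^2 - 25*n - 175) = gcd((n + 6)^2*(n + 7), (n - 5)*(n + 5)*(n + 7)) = n + 7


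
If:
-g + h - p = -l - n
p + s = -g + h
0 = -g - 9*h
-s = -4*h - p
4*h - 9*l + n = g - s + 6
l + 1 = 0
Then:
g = 36/13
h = -4/13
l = -1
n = 41/13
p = -12/13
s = -28/13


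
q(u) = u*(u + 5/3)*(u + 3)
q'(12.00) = 549.00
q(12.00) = 2460.00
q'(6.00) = 169.00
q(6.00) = 414.00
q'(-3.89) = 14.09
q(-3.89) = -7.70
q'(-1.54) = -2.26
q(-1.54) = -0.28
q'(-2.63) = 1.20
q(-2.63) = 0.94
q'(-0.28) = 2.62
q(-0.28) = -1.06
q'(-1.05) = -1.49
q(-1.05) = -1.26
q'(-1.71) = -2.19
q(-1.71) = 0.10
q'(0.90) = 15.83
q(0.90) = 9.01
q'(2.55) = 48.31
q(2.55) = 59.68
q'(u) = u*(u + 5/3) + u*(u + 3) + (u + 5/3)*(u + 3)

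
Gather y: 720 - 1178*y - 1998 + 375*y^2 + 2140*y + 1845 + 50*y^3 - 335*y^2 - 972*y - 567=50*y^3 + 40*y^2 - 10*y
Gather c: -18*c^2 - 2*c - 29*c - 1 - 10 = -18*c^2 - 31*c - 11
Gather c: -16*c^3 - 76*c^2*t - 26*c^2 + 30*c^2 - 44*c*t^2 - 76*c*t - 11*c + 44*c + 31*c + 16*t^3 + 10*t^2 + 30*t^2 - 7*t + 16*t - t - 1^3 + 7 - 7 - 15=-16*c^3 + c^2*(4 - 76*t) + c*(-44*t^2 - 76*t + 64) + 16*t^3 + 40*t^2 + 8*t - 16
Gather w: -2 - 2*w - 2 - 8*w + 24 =20 - 10*w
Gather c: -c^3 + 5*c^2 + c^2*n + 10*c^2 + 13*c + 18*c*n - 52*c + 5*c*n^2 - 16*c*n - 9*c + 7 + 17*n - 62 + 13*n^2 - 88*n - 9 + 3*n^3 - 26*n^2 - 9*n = -c^3 + c^2*(n + 15) + c*(5*n^2 + 2*n - 48) + 3*n^3 - 13*n^2 - 80*n - 64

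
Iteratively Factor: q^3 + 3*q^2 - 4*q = (q - 1)*(q^2 + 4*q) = q*(q - 1)*(q + 4)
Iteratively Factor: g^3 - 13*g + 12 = (g - 1)*(g^2 + g - 12) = (g - 1)*(g + 4)*(g - 3)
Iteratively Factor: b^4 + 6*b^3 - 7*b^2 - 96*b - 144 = (b + 3)*(b^3 + 3*b^2 - 16*b - 48) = (b - 4)*(b + 3)*(b^2 + 7*b + 12) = (b - 4)*(b + 3)*(b + 4)*(b + 3)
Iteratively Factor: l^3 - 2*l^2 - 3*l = (l)*(l^2 - 2*l - 3) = l*(l + 1)*(l - 3)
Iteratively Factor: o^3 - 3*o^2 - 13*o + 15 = (o - 1)*(o^2 - 2*o - 15) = (o - 1)*(o + 3)*(o - 5)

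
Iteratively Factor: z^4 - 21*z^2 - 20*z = (z)*(z^3 - 21*z - 20) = z*(z + 4)*(z^2 - 4*z - 5) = z*(z + 1)*(z + 4)*(z - 5)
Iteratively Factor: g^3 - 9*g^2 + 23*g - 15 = (g - 5)*(g^2 - 4*g + 3) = (g - 5)*(g - 3)*(g - 1)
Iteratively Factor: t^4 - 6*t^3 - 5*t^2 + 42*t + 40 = (t - 5)*(t^3 - t^2 - 10*t - 8) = (t - 5)*(t + 1)*(t^2 - 2*t - 8) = (t - 5)*(t + 1)*(t + 2)*(t - 4)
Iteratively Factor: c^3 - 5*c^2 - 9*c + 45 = (c - 5)*(c^2 - 9) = (c - 5)*(c - 3)*(c + 3)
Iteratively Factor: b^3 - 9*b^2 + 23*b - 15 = (b - 5)*(b^2 - 4*b + 3) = (b - 5)*(b - 3)*(b - 1)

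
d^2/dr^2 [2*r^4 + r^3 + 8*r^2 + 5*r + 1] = 24*r^2 + 6*r + 16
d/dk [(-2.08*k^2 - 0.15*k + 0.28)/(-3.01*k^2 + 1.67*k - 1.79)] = (-3.9251*k^2 + 9.132*k - 0.1991)/(9.0601*k^4 - 10.0534*k^3 + 13.5647*k^2 - 5.9786*k + 3.2041)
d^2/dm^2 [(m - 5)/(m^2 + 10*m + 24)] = 2*(4*(m - 5)*(m + 5)^2 - (3*m + 5)*(m^2 + 10*m + 24))/(m^2 + 10*m + 24)^3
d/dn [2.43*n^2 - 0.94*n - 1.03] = 4.86*n - 0.94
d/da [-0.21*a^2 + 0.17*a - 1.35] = 0.17 - 0.42*a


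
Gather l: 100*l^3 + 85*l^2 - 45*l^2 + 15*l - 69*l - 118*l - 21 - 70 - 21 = 100*l^3 + 40*l^2 - 172*l - 112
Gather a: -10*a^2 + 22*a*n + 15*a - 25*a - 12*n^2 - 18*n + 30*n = -10*a^2 + a*(22*n - 10) - 12*n^2 + 12*n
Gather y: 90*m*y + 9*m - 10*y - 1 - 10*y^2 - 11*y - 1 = 9*m - 10*y^2 + y*(90*m - 21) - 2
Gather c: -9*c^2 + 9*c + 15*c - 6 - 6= -9*c^2 + 24*c - 12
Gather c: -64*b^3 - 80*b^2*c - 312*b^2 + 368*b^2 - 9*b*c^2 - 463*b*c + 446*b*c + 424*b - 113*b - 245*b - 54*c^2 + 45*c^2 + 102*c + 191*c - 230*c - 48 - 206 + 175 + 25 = -64*b^3 + 56*b^2 + 66*b + c^2*(-9*b - 9) + c*(-80*b^2 - 17*b + 63) - 54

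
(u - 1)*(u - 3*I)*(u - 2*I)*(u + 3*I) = u^4 - u^3 - 2*I*u^3 + 9*u^2 + 2*I*u^2 - 9*u - 18*I*u + 18*I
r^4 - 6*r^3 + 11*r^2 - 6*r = r*(r - 3)*(r - 2)*(r - 1)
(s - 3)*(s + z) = s^2 + s*z - 3*s - 3*z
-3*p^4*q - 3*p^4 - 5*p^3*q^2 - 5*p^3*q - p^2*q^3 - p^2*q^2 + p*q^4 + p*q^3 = (-3*p + q)*(p + q)^2*(p*q + p)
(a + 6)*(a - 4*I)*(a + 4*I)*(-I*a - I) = -I*a^4 - 7*I*a^3 - 22*I*a^2 - 112*I*a - 96*I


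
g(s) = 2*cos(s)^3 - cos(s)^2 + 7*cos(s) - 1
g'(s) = -6*sin(s)*cos(s)^2 + 2*sin(s)*cos(s) - 7*sin(s)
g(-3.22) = -10.95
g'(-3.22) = -1.17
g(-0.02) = 7.00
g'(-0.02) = 0.22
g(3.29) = -10.84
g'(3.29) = 2.20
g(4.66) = -1.37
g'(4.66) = 7.11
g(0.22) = 6.74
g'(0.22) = -2.35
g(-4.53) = -2.31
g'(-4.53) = -7.43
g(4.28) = -4.26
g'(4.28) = 8.07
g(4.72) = -0.95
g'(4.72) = 6.98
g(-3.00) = -10.85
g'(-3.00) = 2.10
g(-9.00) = -9.72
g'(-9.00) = 5.69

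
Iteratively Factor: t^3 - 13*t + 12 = (t - 3)*(t^2 + 3*t - 4) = (t - 3)*(t - 1)*(t + 4)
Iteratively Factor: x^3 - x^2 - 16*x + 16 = (x - 4)*(x^2 + 3*x - 4) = (x - 4)*(x + 4)*(x - 1)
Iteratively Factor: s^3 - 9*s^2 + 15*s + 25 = (s + 1)*(s^2 - 10*s + 25) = (s - 5)*(s + 1)*(s - 5)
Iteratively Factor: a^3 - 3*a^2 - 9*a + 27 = (a - 3)*(a^2 - 9) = (a - 3)*(a + 3)*(a - 3)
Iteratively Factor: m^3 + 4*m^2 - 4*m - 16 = (m + 2)*(m^2 + 2*m - 8) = (m + 2)*(m + 4)*(m - 2)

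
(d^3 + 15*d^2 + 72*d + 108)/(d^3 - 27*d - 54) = (d^2 + 12*d + 36)/(d^2 - 3*d - 18)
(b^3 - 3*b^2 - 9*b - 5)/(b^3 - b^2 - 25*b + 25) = (b^2 + 2*b + 1)/(b^2 + 4*b - 5)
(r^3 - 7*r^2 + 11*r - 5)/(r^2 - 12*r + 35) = (r^2 - 2*r + 1)/(r - 7)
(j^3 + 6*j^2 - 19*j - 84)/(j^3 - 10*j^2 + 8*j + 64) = (j^2 + 10*j + 21)/(j^2 - 6*j - 16)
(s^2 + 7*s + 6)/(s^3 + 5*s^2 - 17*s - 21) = (s + 6)/(s^2 + 4*s - 21)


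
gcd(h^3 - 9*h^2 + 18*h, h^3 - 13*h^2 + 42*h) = h^2 - 6*h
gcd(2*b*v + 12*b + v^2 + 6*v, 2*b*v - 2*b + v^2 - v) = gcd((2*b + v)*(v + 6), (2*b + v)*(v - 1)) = 2*b + v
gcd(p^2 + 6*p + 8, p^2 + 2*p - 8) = p + 4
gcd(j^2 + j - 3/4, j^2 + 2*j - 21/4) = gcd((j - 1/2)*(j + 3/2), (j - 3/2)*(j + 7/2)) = 1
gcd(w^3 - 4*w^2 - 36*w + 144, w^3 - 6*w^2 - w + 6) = w - 6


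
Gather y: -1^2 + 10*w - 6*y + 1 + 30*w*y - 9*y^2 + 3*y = 10*w - 9*y^2 + y*(30*w - 3)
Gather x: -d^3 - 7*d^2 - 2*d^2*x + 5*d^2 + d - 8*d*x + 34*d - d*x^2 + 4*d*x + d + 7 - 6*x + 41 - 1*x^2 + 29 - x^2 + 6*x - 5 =-d^3 - 2*d^2 + 36*d + x^2*(-d - 2) + x*(-2*d^2 - 4*d) + 72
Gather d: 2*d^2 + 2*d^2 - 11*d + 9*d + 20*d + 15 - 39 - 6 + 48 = 4*d^2 + 18*d + 18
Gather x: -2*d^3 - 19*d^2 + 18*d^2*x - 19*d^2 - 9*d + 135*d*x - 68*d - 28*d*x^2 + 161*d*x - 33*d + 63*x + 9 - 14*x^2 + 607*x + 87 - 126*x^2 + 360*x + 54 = -2*d^3 - 38*d^2 - 110*d + x^2*(-28*d - 140) + x*(18*d^2 + 296*d + 1030) + 150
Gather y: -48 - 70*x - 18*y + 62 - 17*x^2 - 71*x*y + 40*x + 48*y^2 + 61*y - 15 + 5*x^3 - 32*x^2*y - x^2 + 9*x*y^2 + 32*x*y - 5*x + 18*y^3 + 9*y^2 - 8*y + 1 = 5*x^3 - 18*x^2 - 35*x + 18*y^3 + y^2*(9*x + 57) + y*(-32*x^2 - 39*x + 35)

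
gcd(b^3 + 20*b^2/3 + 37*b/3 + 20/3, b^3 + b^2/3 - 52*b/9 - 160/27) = b + 5/3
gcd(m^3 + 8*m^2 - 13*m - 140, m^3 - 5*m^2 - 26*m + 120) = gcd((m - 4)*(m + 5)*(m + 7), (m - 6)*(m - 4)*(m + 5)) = m^2 + m - 20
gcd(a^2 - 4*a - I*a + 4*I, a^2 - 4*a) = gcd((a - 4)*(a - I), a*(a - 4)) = a - 4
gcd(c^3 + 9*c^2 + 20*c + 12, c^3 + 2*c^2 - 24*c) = c + 6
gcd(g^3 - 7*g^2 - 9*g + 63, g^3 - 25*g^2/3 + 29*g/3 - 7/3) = g - 7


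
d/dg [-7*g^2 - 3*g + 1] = -14*g - 3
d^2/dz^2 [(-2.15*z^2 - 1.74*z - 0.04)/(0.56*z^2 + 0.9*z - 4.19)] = (-8.88178419700125e-16*z^4 + 1.075872*z^3 - 30.343824*z^2 - 24.617376*z - 88.866822)/(0.175616*z^6 + 0.84672*z^5 - 2.581152*z^4 - 11.94156*z^3 + 19.312548*z^2 + 47.40147*z - 73.560059)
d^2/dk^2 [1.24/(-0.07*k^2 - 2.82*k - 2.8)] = (0.012152*k^2 + 0.489552*k - 1.24*(0.14*k + 2.82)*(0.28*k + 5.64) + 0.48608)/(0.07*k^2 + 2.82*k + 2.8)^3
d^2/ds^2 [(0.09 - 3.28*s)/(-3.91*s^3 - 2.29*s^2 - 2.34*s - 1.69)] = (300.869808*s^5 + 159.701604*s^4 - 38.512384*s^3 - 267.859434*s^2 - 75.488946*s - 26.231166)/(59.776471*s^9 + 105.029247*s^8 + 168.835755*s^7 + 215.232412*s^6 + 191.834916*s^5 + 156.979875*s^4 + 100.651161*s^3 + 47.382699*s^2 + 20.049822*s + 4.826809)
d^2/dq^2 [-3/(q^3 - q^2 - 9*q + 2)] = 6*((3*q - 1)*(q^3 - q^2 - 9*q + 2) - (-3*q^2 + 2*q + 9)^2)/(q^3 - q^2 - 9*q + 2)^3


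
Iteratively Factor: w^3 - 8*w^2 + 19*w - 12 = (w - 4)*(w^2 - 4*w + 3) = (w - 4)*(w - 3)*(w - 1)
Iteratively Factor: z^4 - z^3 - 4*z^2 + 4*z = (z - 2)*(z^3 + z^2 - 2*z) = z*(z - 2)*(z^2 + z - 2) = z*(z - 2)*(z + 2)*(z - 1)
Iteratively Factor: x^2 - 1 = (x - 1)*(x + 1)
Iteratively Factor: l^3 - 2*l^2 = (l)*(l^2 - 2*l) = l^2*(l - 2)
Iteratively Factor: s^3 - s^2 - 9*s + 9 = (s - 3)*(s^2 + 2*s - 3) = (s - 3)*(s + 3)*(s - 1)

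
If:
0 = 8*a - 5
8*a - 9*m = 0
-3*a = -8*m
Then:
No Solution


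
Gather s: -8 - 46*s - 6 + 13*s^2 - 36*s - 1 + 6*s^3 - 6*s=6*s^3 + 13*s^2 - 88*s - 15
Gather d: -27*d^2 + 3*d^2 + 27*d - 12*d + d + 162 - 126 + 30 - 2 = -24*d^2 + 16*d + 64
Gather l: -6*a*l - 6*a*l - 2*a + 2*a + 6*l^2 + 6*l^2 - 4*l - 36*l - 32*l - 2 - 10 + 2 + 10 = 12*l^2 + l*(-12*a - 72)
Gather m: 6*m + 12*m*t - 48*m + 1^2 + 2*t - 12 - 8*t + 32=m*(12*t - 42) - 6*t + 21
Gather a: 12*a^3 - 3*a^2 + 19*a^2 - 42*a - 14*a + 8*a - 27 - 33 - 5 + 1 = 12*a^3 + 16*a^2 - 48*a - 64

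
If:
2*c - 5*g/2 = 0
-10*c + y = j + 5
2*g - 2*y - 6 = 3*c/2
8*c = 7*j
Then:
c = -1120/1553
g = -896/1553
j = -1280/1553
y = -4715/1553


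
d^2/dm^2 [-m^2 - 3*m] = -2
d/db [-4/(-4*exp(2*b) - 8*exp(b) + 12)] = -2*(exp(b) + 1)*exp(b)/(exp(2*b) + 2*exp(b) - 3)^2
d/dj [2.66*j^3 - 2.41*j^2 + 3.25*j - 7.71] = 7.98*j^2 - 4.82*j + 3.25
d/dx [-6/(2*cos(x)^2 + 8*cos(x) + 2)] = -6*(cos(x) + 2)*sin(x)/(cos(x)^2 + 4*cos(x) + 1)^2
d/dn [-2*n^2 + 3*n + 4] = 3 - 4*n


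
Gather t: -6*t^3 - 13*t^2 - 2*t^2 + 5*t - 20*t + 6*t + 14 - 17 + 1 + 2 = -6*t^3 - 15*t^2 - 9*t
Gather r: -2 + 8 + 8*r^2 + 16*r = 8*r^2 + 16*r + 6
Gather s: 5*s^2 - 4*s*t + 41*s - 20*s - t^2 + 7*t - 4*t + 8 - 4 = 5*s^2 + s*(21 - 4*t) - t^2 + 3*t + 4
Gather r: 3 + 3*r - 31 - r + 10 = 2*r - 18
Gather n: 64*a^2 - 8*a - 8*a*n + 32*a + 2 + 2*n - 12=64*a^2 + 24*a + n*(2 - 8*a) - 10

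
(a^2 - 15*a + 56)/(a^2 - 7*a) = (a - 8)/a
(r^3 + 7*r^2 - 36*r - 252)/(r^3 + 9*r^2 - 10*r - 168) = (r - 6)/(r - 4)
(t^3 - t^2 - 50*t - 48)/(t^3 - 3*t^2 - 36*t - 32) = (t + 6)/(t + 4)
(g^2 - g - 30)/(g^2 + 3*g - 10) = (g - 6)/(g - 2)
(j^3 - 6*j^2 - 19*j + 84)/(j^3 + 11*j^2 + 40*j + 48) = (j^2 - 10*j + 21)/(j^2 + 7*j + 12)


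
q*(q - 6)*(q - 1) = q^3 - 7*q^2 + 6*q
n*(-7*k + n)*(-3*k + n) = 21*k^2*n - 10*k*n^2 + n^3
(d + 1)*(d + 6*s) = d^2 + 6*d*s + d + 6*s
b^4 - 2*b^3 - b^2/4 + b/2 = b*(b - 2)*(b - 1/2)*(b + 1/2)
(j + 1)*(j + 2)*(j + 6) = j^3 + 9*j^2 + 20*j + 12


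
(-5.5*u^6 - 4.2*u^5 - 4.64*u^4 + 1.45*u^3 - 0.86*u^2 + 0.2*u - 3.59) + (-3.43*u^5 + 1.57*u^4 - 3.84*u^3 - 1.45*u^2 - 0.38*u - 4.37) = -5.5*u^6 - 7.63*u^5 - 3.07*u^4 - 2.39*u^3 - 2.31*u^2 - 0.18*u - 7.96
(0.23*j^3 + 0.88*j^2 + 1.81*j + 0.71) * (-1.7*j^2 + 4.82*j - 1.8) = -0.391*j^5 - 0.3874*j^4 + 0.7506*j^3 + 5.9332*j^2 + 0.1642*j - 1.278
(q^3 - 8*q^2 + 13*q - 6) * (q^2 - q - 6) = q^5 - 9*q^4 + 15*q^3 + 29*q^2 - 72*q + 36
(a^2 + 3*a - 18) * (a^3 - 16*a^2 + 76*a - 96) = a^5 - 13*a^4 + 10*a^3 + 420*a^2 - 1656*a + 1728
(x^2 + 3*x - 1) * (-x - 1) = -x^3 - 4*x^2 - 2*x + 1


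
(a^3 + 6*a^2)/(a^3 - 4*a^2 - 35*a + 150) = a^2/(a^2 - 10*a + 25)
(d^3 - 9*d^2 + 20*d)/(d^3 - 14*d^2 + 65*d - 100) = d/(d - 5)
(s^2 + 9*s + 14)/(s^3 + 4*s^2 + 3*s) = (s^2 + 9*s + 14)/(s*(s^2 + 4*s + 3))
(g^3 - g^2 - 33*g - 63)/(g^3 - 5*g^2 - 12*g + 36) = (g^2 - 4*g - 21)/(g^2 - 8*g + 12)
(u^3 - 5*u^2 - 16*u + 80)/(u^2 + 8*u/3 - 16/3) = 3*(u^2 - 9*u + 20)/(3*u - 4)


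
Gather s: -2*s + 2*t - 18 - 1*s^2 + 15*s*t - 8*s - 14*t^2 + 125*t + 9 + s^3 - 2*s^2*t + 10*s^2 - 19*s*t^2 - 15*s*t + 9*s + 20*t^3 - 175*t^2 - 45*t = s^3 + s^2*(9 - 2*t) + s*(-19*t^2 - 1) + 20*t^3 - 189*t^2 + 82*t - 9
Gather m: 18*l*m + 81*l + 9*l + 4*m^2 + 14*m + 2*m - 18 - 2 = 90*l + 4*m^2 + m*(18*l + 16) - 20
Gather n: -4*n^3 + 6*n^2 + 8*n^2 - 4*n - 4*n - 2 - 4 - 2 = -4*n^3 + 14*n^2 - 8*n - 8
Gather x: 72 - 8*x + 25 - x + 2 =99 - 9*x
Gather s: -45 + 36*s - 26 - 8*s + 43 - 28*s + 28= 0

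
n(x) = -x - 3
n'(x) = -1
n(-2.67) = -0.33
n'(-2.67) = -1.00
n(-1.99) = -1.01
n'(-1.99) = -1.00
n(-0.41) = -2.59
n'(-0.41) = -1.00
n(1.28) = -4.28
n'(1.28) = -1.00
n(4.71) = -7.71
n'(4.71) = -1.00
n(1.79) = -4.79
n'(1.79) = -1.00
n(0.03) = -3.03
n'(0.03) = -1.00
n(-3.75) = 0.75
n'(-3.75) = -1.00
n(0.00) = -3.00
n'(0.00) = -1.00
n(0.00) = -3.00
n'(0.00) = -1.00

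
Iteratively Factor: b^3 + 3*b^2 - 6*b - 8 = (b + 1)*(b^2 + 2*b - 8) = (b + 1)*(b + 4)*(b - 2)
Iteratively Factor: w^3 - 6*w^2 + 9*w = (w - 3)*(w^2 - 3*w) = w*(w - 3)*(w - 3)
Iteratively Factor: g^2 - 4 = (g + 2)*(g - 2)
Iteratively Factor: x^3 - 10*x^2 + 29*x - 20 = (x - 4)*(x^2 - 6*x + 5) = (x - 4)*(x - 1)*(x - 5)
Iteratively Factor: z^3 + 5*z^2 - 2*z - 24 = (z + 3)*(z^2 + 2*z - 8) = (z + 3)*(z + 4)*(z - 2)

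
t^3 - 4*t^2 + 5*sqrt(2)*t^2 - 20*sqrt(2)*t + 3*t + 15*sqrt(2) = (t - 3)*(t - 1)*(t + 5*sqrt(2))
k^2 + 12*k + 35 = (k + 5)*(k + 7)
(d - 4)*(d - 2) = d^2 - 6*d + 8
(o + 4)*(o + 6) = o^2 + 10*o + 24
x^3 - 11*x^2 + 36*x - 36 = (x - 6)*(x - 3)*(x - 2)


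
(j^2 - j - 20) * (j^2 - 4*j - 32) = j^4 - 5*j^3 - 48*j^2 + 112*j + 640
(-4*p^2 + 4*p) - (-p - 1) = -4*p^2 + 5*p + 1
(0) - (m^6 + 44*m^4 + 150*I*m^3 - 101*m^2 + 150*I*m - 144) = -m^6 - 44*m^4 - 150*I*m^3 + 101*m^2 - 150*I*m + 144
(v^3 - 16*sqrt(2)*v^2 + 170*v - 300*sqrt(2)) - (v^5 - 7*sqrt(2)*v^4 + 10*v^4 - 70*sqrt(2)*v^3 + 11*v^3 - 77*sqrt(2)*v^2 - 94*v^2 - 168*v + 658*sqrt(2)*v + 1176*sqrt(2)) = -v^5 - 10*v^4 + 7*sqrt(2)*v^4 - 10*v^3 + 70*sqrt(2)*v^3 + 61*sqrt(2)*v^2 + 94*v^2 - 658*sqrt(2)*v + 338*v - 1476*sqrt(2)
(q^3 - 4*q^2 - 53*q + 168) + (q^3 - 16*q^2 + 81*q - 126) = 2*q^3 - 20*q^2 + 28*q + 42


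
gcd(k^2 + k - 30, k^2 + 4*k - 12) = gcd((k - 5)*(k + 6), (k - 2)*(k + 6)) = k + 6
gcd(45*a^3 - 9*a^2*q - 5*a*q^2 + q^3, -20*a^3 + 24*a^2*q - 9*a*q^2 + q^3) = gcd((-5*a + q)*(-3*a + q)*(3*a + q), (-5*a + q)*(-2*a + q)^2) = -5*a + q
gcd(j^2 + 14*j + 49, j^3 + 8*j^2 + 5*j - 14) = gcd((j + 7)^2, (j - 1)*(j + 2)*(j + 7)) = j + 7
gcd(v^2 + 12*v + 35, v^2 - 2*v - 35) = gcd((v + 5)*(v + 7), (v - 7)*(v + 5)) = v + 5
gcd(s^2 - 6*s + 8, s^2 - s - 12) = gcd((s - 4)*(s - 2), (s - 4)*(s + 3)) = s - 4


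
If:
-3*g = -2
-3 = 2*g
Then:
No Solution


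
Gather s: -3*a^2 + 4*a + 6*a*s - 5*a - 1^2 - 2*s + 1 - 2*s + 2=-3*a^2 - a + s*(6*a - 4) + 2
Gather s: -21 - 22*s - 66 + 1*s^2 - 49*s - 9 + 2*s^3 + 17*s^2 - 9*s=2*s^3 + 18*s^2 - 80*s - 96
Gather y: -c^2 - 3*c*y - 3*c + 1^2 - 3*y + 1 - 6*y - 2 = -c^2 - 3*c + y*(-3*c - 9)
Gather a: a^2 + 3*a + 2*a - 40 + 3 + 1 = a^2 + 5*a - 36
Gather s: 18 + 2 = 20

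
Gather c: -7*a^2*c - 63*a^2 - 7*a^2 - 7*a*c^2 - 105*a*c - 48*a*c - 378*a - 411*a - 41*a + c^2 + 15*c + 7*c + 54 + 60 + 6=-70*a^2 - 830*a + c^2*(1 - 7*a) + c*(-7*a^2 - 153*a + 22) + 120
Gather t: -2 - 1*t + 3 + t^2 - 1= t^2 - t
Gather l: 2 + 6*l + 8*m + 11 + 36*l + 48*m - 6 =42*l + 56*m + 7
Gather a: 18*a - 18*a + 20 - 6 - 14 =0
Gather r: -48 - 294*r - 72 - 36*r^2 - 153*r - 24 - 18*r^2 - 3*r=-54*r^2 - 450*r - 144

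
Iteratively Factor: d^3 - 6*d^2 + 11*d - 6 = (d - 2)*(d^2 - 4*d + 3) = (d - 3)*(d - 2)*(d - 1)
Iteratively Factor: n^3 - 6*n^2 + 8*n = (n - 2)*(n^2 - 4*n) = (n - 4)*(n - 2)*(n)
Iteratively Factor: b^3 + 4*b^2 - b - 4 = (b + 4)*(b^2 - 1) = (b - 1)*(b + 4)*(b + 1)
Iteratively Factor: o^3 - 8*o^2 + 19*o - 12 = (o - 4)*(o^2 - 4*o + 3) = (o - 4)*(o - 3)*(o - 1)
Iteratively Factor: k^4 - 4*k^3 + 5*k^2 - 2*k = (k - 2)*(k^3 - 2*k^2 + k) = k*(k - 2)*(k^2 - 2*k + 1) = k*(k - 2)*(k - 1)*(k - 1)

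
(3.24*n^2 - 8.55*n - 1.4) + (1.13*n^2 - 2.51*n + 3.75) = 4.37*n^2 - 11.06*n + 2.35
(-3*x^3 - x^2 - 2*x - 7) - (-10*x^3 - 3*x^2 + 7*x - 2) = 7*x^3 + 2*x^2 - 9*x - 5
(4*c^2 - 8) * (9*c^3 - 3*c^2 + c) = 36*c^5 - 12*c^4 - 68*c^3 + 24*c^2 - 8*c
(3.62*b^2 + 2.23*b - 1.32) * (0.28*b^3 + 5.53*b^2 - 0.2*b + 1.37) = 1.0136*b^5 + 20.643*b^4 + 11.2383*b^3 - 2.7862*b^2 + 3.3191*b - 1.8084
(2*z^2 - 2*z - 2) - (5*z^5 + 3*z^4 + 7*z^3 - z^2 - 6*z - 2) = -5*z^5 - 3*z^4 - 7*z^3 + 3*z^2 + 4*z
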